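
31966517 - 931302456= -899335939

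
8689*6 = 52134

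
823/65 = 823/65 = 12.66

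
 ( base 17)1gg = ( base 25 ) N2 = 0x241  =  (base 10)577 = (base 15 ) 287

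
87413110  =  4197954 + 83215156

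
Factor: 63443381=269^1*235849^1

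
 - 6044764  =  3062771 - 9107535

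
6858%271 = 83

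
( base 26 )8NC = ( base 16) 1782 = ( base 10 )6018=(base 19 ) GCE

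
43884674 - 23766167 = 20118507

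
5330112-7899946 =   -  2569834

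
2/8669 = 2/8669 = 0.00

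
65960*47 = 3100120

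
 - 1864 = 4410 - 6274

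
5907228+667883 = 6575111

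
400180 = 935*428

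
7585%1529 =1469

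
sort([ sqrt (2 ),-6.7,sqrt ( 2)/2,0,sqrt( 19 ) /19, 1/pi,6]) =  [ - 6.7,0,sqrt( 19 )/19,1/pi, sqrt( 2)/2, sqrt(2 ), 6]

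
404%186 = 32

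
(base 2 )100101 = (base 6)101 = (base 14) 29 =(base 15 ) 27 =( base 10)37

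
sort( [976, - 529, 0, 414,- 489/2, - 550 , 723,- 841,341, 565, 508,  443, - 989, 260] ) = [ - 989,-841, - 550, - 529, -489/2,0,260, 341, 414 , 443,  508,565,723, 976]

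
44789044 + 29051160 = 73840204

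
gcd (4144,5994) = 74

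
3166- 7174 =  - 4008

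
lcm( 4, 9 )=36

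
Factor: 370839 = 3^1*7^1*17659^1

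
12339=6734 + 5605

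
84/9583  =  12/1369= 0.01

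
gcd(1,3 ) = 1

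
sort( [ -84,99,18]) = [ - 84,18,99] 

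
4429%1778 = 873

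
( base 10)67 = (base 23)2l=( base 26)2f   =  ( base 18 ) 3D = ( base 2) 1000011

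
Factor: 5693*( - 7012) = -39919316 = - 2^2 * 1753^1 * 5693^1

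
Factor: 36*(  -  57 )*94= - 2^3*3^3*19^1*47^1= - 192888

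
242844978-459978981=  -  217134003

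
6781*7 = 47467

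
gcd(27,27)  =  27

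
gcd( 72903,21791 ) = 1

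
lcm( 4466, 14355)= 200970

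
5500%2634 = 232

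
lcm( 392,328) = 16072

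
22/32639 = 22/32639 = 0.00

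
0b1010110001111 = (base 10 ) 5519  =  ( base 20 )DFJ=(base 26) 847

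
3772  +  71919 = 75691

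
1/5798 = 1/5798=0.00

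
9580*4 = 38320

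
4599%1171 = 1086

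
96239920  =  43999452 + 52240468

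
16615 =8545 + 8070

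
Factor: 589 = 19^1*31^1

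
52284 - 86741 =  - 34457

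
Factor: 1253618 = 2^1 * 626809^1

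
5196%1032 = 36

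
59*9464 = 558376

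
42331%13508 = 1807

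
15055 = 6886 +8169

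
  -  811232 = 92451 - 903683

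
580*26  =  15080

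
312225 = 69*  4525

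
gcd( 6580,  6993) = 7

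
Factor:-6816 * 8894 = -60621504 = -2^6 * 3^1*71^1 * 4447^1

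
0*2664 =0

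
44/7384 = 11/1846 = 0.01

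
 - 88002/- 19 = 88002/19 = 4631.68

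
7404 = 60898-53494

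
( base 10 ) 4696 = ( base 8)11130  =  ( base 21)ADD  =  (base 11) 358A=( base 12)2874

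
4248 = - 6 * (  -  708) 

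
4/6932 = 1/1733= 0.00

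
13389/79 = 13389/79 = 169.48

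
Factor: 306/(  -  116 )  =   - 153/58 = -2^(-1)*3^2*17^1*29^ (-1)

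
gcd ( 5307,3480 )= 87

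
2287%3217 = 2287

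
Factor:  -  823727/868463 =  - 29^( -1)*29947^ ( - 1)*823727^1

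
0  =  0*2576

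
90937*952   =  86572024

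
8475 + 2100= 10575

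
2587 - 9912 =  - 7325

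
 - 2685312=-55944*48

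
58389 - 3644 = 54745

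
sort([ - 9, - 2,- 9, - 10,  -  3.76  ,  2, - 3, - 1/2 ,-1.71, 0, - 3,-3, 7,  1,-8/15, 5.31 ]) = [ - 10, - 9,-9, - 3.76, - 3, - 3, - 3, - 2, - 1.71, - 8/15, - 1/2,  0, 1, 2, 5.31,7]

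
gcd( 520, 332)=4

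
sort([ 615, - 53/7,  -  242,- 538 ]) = [ - 538,  -  242, - 53/7, 615]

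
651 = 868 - 217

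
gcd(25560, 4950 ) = 90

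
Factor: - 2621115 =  - 3^2*5^1 * 7^1 * 53^1 * 157^1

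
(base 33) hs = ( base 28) L1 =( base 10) 589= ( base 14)301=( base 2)1001001101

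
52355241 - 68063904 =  - 15708663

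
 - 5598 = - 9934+4336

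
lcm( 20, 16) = 80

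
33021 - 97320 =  - 64299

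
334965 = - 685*( - 489 ) 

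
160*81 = 12960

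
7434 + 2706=10140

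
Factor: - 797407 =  - 13^1*61339^1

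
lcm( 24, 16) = 48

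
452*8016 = 3623232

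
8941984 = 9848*908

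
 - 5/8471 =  - 1+8466/8471 = -0.00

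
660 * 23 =15180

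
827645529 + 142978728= 970624257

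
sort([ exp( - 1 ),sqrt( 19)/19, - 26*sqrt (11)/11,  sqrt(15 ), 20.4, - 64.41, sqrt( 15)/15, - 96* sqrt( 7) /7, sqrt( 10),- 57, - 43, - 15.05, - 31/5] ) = [ - 64.41, -57, - 43, - 96*sqrt(  7)/7, - 15.05, - 26*sqrt( 11 ) /11, - 31/5, sqrt(19)/19,sqrt(15)/15, exp( - 1),sqrt( 10) , sqrt( 15 ), 20.4]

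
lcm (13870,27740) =27740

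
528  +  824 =1352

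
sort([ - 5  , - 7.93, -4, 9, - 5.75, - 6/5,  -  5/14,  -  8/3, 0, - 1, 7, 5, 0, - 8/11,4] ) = [ - 7.93, -5.75, - 5, - 4 , - 8/3, - 6/5,-1, - 8/11, - 5/14, 0, 0,4, 5, 7, 9]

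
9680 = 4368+5312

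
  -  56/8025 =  - 1+7969/8025 = - 0.01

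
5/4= 1  +  1/4 =1.25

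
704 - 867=-163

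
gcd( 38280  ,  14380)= 20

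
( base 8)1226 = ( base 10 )662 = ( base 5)10122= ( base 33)K2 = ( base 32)KM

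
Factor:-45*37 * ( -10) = 2^1* 3^2*5^2*37^1 = 16650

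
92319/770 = 119 + 689/770= 119.89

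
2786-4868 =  - 2082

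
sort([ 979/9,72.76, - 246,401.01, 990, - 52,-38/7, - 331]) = [  -  331,  -  246, - 52, - 38/7, 72.76,979/9,401.01, 990]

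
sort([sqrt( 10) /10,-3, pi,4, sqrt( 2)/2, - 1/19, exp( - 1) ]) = [ - 3 ,- 1/19, sqrt( 10)/10,exp( - 1), sqrt( 2)/2,pi , 4]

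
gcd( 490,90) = 10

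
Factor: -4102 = -2^1*7^1*293^1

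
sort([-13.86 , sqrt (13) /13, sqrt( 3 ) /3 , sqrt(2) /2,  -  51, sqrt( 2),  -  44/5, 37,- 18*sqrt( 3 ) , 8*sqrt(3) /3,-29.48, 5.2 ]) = [ - 51,-18*sqrt( 3 ), -29.48,-13.86 , - 44/5, sqrt( 13 ) /13, sqrt( 3 ) /3, sqrt (2) /2 , sqrt( 2),8*sqrt( 3) /3, 5.2,  37 ]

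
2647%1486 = 1161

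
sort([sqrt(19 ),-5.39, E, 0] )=[ - 5.39, 0, E, sqrt(19 )]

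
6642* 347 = 2304774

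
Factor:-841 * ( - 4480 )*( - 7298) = -27496528640 = - 2^8*5^1*7^1*29^2 *41^1*89^1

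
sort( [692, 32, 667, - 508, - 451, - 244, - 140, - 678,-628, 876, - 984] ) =[-984, - 678,-628,-508, - 451,  -  244,  -  140,  32, 667,692, 876]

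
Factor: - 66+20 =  - 46 = - 2^1 * 23^1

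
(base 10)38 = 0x26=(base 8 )46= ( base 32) 16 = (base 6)102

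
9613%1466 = 817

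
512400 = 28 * 18300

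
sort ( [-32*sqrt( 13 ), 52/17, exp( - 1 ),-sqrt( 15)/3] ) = [ - 32 * sqrt( 13), - sqrt( 15)/3, exp( - 1), 52/17]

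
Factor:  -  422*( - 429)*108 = 2^3*3^4*11^1*13^1 *211^1 = 19552104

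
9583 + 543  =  10126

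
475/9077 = 475/9077 = 0.05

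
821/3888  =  821/3888 = 0.21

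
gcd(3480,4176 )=696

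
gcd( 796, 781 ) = 1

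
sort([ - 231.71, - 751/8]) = [-231.71, - 751/8]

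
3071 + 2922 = 5993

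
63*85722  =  5400486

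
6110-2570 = 3540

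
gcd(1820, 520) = 260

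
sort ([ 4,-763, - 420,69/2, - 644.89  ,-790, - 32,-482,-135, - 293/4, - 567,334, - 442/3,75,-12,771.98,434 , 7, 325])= [ -790, - 763,  -  644.89, - 567, - 482,-420,-442/3, - 135,-293/4,-32, - 12,4,7,69/2,75,325,334, 434, 771.98]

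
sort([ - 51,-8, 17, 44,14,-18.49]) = [ - 51, - 18.49, - 8, 14,17,  44 ] 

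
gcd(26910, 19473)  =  3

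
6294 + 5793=12087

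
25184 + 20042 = 45226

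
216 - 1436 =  -1220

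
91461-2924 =88537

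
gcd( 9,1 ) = 1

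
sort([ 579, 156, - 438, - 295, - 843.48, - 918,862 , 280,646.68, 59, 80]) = [ - 918, - 843.48, -438, - 295, 59, 80, 156 , 280, 579, 646.68, 862 ]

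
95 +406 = 501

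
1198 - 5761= - 4563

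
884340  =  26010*34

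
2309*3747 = 8651823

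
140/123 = 1+17/123 = 1.14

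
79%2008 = 79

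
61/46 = 1 + 15/46 = 1.33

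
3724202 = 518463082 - 514738880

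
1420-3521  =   - 2101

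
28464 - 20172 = 8292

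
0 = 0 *5930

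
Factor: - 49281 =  - 3^1*16427^1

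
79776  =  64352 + 15424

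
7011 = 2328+4683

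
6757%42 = 37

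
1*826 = 826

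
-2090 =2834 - 4924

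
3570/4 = 1785/2 = 892.50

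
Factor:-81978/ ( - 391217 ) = 2^1*3^1*13^1*1051^1*391217^( - 1)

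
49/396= 49/396 =0.12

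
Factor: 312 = 2^3* 3^1*13^1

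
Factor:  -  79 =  - 79^1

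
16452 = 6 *2742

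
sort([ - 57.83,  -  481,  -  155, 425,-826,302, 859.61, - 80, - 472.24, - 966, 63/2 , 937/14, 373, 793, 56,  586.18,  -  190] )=[ - 966 , - 826 , - 481,  -  472.24, - 190, - 155, - 80, - 57.83, 63/2, 56  ,  937/14,302,373,  425, 586.18 , 793, 859.61 ]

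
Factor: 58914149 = 7^1 * 199^1*42293^1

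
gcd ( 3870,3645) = 45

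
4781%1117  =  313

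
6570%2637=1296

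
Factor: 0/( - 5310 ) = 0 =0^1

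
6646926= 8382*793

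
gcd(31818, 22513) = 1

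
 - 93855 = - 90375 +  - 3480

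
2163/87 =721/29=24.86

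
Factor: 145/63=3^(- 2)*5^1*7^(-1 ) *29^1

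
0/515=0 = 0.00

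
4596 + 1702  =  6298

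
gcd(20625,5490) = 15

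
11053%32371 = 11053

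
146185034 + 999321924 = 1145506958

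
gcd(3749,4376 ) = 1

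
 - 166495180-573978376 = - 740473556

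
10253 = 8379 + 1874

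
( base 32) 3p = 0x79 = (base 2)1111001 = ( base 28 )49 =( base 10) 121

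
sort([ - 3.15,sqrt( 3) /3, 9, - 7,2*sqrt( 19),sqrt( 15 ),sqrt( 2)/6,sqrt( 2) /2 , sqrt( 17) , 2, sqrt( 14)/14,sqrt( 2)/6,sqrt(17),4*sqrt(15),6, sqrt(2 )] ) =[-7,-3.15,sqrt( 2)/6,sqrt(2) /6, sqrt(14) /14, sqrt( 3)/3, sqrt( 2)/2, sqrt( 2), 2, sqrt( 15 ), sqrt( 17), sqrt (17),  6,2*sqrt(19),9, 4*sqrt( 15 )]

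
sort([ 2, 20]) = [ 2,  20 ] 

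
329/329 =1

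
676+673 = 1349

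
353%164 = 25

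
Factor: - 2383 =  - 2383^1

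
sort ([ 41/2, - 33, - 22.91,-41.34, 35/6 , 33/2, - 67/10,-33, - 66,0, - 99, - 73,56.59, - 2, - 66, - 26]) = [ - 99,-73,- 66,-66, - 41.34, - 33,-33, - 26, -22.91, - 67/10,-2,0,35/6,  33/2,41/2,56.59] 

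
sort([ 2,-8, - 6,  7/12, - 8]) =[ - 8, - 8, - 6,7/12, 2] 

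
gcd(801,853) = 1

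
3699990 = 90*41111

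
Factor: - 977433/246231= -3^(  -  1 ) * 43^1*109^( - 1)*251^(-1 )*7577^1 = - 325811/82077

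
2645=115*23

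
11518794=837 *13762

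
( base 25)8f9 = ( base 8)12410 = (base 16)1508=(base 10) 5384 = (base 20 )D94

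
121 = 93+28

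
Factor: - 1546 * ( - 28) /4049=43288/4049 = 2^3*7^1*773^1*4049^(- 1)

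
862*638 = 549956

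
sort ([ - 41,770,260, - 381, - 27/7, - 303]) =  [ -381,-303, - 41, - 27/7, 260, 770]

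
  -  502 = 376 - 878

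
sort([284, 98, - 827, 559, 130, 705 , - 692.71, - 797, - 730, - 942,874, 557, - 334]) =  [ - 942, - 827, - 797,  -  730, - 692.71, - 334, 98,  130, 284,557, 559 , 705,  874] 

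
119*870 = 103530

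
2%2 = 0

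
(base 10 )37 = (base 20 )1H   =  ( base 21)1g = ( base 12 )31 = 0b100101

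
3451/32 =3451/32 = 107.84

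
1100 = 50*22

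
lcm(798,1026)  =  7182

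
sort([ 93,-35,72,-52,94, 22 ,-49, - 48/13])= [ - 52,-49,  -  35, - 48/13, 22, 72, 93,94 ] 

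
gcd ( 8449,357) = 119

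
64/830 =32/415 = 0.08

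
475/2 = 237 + 1/2 = 237.50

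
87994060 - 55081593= 32912467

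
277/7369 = 277/7369 = 0.04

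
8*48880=391040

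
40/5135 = 8/1027 = 0.01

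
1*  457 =457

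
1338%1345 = 1338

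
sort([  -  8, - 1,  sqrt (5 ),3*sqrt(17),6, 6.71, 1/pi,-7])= [ - 8,-7,-1, 1/pi, sqrt( 5) , 6,6.71, 3*sqrt(17)]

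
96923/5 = 19384+ 3/5 = 19384.60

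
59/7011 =59/7011 = 0.01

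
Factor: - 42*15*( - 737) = 2^1 * 3^2*5^1*7^1*11^1*67^1 = 464310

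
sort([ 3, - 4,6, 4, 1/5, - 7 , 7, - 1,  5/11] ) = [-7, - 4, - 1,  1/5, 5/11,3, 4, 6,7 ] 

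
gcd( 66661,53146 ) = 1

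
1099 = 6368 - 5269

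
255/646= 15/38= 0.39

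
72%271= 72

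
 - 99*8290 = -820710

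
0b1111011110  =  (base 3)1100200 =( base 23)1k1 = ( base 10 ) 990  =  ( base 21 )253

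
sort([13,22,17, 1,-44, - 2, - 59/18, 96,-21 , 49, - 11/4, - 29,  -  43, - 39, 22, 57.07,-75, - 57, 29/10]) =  [ - 75, - 57, - 44, - 43 , - 39, - 29, - 21, - 59/18 ,- 11/4 , - 2,  1 , 29/10,13 , 17 , 22 , 22,49,  57.07, 96]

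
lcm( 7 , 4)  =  28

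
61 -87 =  - 26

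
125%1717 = 125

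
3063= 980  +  2083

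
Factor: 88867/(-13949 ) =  - 13^( - 1 )*29^( - 1) * 37^( - 1)*88867^1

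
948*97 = 91956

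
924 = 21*44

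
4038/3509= 1 + 529/3509=1.15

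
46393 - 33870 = 12523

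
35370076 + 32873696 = 68243772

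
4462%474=196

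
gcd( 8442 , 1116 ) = 18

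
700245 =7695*91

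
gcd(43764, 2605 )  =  521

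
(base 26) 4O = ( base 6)332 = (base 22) 5i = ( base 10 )128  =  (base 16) 80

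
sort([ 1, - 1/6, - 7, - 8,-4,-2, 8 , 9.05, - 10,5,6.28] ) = [  -  10,-8,-7, - 4,-2,-1/6,  1,5,6.28,8,9.05] 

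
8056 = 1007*8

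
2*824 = 1648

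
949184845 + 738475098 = 1687659943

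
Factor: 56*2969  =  166264 = 2^3 * 7^1*2969^1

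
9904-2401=7503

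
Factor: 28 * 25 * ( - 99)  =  - 69300 = - 2^2*3^2 * 5^2 * 7^1*11^1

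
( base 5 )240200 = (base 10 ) 8800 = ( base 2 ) 10001001100000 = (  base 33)82M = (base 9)13057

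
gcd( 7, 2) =1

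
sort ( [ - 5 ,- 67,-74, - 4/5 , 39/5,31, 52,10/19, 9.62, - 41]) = [ - 74,-67, - 41,-5,  -  4/5, 10/19,39/5, 9.62, 31,52 ] 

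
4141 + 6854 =10995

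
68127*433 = 29498991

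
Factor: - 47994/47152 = -57/56  =  - 2^(  -  3 )*3^1*7^( - 1)*19^1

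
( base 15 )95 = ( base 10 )140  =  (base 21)6E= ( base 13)aa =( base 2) 10001100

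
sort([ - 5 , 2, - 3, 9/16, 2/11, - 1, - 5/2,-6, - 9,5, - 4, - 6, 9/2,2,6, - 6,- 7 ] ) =[-9, - 7 , - 6,-6 , - 6, - 5, - 4, - 3, -5/2 , - 1 , 2/11,9/16, 2,2, 9/2,5,6]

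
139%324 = 139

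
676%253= 170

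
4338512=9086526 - 4748014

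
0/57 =0 = 0.00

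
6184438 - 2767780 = 3416658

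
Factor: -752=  - 2^4 * 47^1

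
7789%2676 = 2437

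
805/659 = 805/659  =  1.22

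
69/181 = 69/181 = 0.38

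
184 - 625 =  - 441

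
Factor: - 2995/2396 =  - 2^(-2 ) *5^1= - 5/4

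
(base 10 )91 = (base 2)1011011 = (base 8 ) 133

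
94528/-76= - 23632/19= -1243.79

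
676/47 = 676/47 = 14.38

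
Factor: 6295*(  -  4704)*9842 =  - 291438154560 = - 2^6 * 3^1*5^1  *  7^3*19^1*37^1*1259^1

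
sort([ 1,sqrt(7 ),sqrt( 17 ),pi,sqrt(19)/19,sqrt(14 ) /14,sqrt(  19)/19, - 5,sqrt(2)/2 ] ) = [ - 5,sqrt( 19)/19, sqrt( 19 ) /19, sqrt (14)/14,sqrt( 2 )/2, 1,sqrt( 7 ), pi, sqrt( 17 )]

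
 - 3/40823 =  - 3/40823=- 0.00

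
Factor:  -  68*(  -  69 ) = 4692 = 2^2*3^1*17^1 *23^1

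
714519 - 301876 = 412643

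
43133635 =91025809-47892174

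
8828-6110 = 2718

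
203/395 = 203/395 = 0.51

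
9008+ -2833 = 6175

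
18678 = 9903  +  8775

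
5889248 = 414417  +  5474831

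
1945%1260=685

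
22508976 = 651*34576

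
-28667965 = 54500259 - 83168224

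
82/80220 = 41/40110 = 0.00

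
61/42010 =61/42010 = 0.00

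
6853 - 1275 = 5578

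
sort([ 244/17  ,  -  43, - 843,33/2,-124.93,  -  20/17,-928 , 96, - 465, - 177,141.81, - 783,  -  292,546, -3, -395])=[ - 928, - 843, - 783, - 465 , - 395, - 292, - 177, - 124.93, - 43,-3,- 20/17, 244/17,33/2 , 96,  141.81,  546] 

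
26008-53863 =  - 27855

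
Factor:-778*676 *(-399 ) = 2^3*3^1*7^1* 13^2*19^1*389^1 = 209845272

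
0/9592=0 = 0.00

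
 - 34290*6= - 205740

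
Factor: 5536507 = 31^1* 178597^1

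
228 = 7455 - 7227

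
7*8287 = 58009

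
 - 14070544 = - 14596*964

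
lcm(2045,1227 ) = 6135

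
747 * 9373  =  7001631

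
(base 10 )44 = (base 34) 1a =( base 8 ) 54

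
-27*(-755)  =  20385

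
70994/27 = 2629 + 11/27 = 2629.41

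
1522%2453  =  1522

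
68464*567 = 38819088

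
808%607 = 201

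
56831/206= 275  +  181/206= 275.88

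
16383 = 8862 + 7521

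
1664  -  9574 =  - 7910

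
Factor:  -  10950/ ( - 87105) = 2^1*5^1 * 73^1*5807^( - 1) = 730/5807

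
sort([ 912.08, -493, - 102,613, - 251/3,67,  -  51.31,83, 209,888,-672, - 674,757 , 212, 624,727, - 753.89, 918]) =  [ - 753.89, - 674,  -  672, - 493,  -  102, - 251/3,-51.31,  67,83,209,212,613, 624, 727,757, 888, 912.08, 918] 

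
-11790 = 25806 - 37596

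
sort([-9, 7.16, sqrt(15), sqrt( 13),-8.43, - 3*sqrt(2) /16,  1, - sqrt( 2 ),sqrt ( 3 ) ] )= [-9, - 8.43, - sqrt ( 2), - 3 * sqrt ( 2 ) /16, 1, sqrt( 3 ),  sqrt( 13 ), sqrt (15),7.16 ]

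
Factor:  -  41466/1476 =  - 6911/246 = - 2^( - 1) * 3^( - 1)*41^( - 1)*6911^1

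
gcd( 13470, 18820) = 10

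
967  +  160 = 1127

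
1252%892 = 360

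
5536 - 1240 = 4296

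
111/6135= 37/2045 = 0.02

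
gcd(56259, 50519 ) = 7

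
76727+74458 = 151185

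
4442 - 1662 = 2780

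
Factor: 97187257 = 673^1*144409^1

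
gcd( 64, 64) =64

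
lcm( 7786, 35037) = 70074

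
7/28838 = 7/28838= 0.00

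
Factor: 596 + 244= 2^3*3^1*5^1*7^1 = 840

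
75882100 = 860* 88235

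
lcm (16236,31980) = 1055340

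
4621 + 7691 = 12312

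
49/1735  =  49/1735=0.03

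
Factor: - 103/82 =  - 2^( - 1)*41^ (-1 )*103^1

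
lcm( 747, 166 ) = 1494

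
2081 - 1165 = 916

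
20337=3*6779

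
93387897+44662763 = 138050660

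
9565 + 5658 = 15223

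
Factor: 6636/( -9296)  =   - 237/332 = - 2^( - 2)*3^1 * 79^1*83^( - 1) 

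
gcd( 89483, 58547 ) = 1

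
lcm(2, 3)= 6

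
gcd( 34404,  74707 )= 1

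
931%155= 1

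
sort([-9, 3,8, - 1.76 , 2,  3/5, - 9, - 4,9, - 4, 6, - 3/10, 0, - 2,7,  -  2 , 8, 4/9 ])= [ - 9 , - 9, -4, - 4, - 2, - 2, - 1.76, - 3/10 , 0,4/9,3/5, 2, 3, 6,7, 8,8,9 ] 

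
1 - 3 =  - 2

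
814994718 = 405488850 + 409505868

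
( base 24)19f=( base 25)177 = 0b1100100111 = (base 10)807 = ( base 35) N2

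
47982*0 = 0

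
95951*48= 4605648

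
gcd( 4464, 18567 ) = 9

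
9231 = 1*9231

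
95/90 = 19/18 = 1.06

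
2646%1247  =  152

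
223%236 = 223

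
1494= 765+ 729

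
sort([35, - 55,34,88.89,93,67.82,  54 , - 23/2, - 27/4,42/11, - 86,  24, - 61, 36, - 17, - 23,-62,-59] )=[ - 86, - 62,-61, - 59, - 55, - 23,  -  17, - 23/2, - 27/4, 42/11,  24,34  ,  35,  36, 54,67.82 , 88.89,  93 ]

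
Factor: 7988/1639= 2^2*11^( - 1)  *  149^( - 1)*1997^1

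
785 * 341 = 267685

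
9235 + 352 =9587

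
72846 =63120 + 9726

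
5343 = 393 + 4950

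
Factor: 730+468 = 1198 = 2^1 * 599^1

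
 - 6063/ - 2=6063/2=3031.50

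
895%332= 231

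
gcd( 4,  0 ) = 4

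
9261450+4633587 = 13895037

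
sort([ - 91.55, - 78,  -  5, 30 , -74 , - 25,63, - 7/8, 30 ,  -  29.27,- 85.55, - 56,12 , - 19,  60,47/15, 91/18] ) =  [ - 91.55,  -  85.55, -78, - 74, - 56, - 29.27, - 25, - 19,  -  5,-7/8,47/15,91/18, 12,30,30,  60, 63 ]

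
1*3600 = 3600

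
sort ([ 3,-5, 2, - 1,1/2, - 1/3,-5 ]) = [-5,-5 , - 1, - 1/3, 1/2,2,3]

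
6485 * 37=239945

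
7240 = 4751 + 2489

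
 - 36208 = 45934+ - 82142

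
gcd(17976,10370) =2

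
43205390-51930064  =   - 8724674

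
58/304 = 29/152 = 0.19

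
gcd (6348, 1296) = 12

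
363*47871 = 17377173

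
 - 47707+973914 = 926207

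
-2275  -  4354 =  - 6629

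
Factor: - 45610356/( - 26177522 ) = 2^1*3^1*7^ (  -  1)*11^1*345533^1*1869823^( - 1) = 22805178/13088761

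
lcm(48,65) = 3120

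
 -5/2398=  - 1 +2393/2398 = - 0.00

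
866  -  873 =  - 7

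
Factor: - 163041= -3^1*54347^1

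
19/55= 19/55 = 0.35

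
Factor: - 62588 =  - 2^2*15647^1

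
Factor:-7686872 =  - 2^3*641^1*1499^1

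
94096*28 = 2634688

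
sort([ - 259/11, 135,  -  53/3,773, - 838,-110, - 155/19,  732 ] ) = [ - 838, - 110,-259/11, - 53/3, - 155/19,135,732,  773]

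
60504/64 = 945 + 3/8 = 945.38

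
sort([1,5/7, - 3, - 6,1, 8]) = [ - 6, - 3 , 5/7,1,1,8 ]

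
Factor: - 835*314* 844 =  - 221288360 = -2^3*5^1*157^1*167^1*211^1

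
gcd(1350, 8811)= 9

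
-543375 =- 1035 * 525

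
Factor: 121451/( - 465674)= -181/694 = - 2^ (-1)*181^1*347^(  -  1 )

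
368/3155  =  368/3155 = 0.12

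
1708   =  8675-6967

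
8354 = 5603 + 2751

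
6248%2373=1502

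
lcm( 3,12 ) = 12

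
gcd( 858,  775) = 1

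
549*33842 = 18579258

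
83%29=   25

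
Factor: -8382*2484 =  - 20820888=-2^3*3^4 * 11^1*23^1 *127^1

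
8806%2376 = 1678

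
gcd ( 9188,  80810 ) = 2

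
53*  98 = 5194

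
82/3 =27+1/3  =  27.33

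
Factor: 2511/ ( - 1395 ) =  - 9/5 = - 3^2*5^(- 1 )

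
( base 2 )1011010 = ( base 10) 90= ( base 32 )2q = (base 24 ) 3I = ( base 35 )2K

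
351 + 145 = 496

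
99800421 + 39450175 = 139250596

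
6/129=2/43 = 0.05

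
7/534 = 7/534 =0.01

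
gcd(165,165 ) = 165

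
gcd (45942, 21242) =494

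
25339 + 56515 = 81854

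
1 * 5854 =5854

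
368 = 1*368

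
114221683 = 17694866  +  96526817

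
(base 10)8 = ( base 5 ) 13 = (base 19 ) 8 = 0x8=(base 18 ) 8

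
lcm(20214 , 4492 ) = 40428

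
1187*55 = 65285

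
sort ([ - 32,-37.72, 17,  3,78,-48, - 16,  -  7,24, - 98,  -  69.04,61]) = [  -  98,- 69.04, - 48, - 37.72, - 32, - 16, - 7, 3,17,24,61, 78] 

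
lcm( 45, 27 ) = 135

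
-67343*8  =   - 538744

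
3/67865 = 3/67865 = 0.00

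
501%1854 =501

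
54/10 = 5 + 2/5 = 5.40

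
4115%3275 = 840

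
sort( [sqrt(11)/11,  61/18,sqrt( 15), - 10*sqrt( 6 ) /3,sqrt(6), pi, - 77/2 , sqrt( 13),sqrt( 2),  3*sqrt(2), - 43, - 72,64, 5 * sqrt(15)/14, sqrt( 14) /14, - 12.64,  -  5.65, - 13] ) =[- 72,-43, - 77/2,-13, - 12.64 ,-10*sqrt(6 )/3, - 5.65, sqrt( 14 ) /14,sqrt(11 ) /11, 5 *sqrt(15)/14  ,  sqrt(2),sqrt(6),pi,  61/18, sqrt(13), sqrt(15),3*sqrt (2),64]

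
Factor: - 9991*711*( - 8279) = 58810712679= 3^2*17^1*79^1*97^1*103^1 *487^1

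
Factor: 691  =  691^1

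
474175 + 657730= 1131905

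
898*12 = 10776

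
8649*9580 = 82857420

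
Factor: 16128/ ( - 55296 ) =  - 7/24=- 2^(-3 )*3^( - 1 )*7^1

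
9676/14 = 691  +  1/7 = 691.14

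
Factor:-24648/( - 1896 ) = 13 = 13^1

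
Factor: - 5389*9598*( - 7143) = 369461831946 = 2^1 * 3^1*17^1*317^1*2381^1*4799^1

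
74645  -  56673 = 17972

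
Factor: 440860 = 2^2*5^1 * 7^1*47^1* 67^1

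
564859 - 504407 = 60452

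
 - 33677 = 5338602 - 5372279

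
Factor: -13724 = -2^2 *47^1*73^1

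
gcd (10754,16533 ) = 1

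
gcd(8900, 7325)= 25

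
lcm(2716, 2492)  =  241724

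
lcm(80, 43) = 3440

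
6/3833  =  6/3833 = 0.00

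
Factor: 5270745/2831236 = 2^( - 2 )*3^1*5^1*97^(- 1 )*7297^(-1)*351383^1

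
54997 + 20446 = 75443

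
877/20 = 43+17/20 = 43.85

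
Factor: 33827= 33827^1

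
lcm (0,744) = 0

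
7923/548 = 7923/548 = 14.46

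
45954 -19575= 26379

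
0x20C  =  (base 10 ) 524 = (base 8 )1014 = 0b1000001100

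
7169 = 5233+1936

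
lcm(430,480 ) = 20640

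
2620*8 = 20960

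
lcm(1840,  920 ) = 1840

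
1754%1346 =408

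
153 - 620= - 467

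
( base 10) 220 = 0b11011100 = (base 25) 8K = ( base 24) 94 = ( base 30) 7a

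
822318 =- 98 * ( - 8391)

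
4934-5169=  - 235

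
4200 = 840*5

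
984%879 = 105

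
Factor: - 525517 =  - 525517^1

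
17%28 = 17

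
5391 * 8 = 43128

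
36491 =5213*7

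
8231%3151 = 1929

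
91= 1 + 90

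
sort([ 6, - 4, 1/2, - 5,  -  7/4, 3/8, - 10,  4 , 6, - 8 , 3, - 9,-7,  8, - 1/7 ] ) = [-10,- 9, - 8, - 7, - 5,  -  4,-7/4, - 1/7, 3/8,1/2,  3 , 4,6, 6, 8]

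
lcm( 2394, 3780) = 71820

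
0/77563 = 0 =0.00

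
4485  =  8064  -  3579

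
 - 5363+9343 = 3980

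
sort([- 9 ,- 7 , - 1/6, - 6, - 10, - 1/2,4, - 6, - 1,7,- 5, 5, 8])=[ - 10, - 9, - 7, -6,- 6, - 5, -1, - 1/2, - 1/6,  4, 5, 7,8] 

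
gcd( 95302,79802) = 2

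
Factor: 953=953^1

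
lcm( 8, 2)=8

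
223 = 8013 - 7790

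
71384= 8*8923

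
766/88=383/44 = 8.70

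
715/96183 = 715/96183 = 0.01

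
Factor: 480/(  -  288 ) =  - 3^( - 1 )*5^1=- 5/3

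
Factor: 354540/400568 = 285/322  =  2^( - 1)*  3^1*5^1*7^( - 1)*19^1*23^( - 1)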